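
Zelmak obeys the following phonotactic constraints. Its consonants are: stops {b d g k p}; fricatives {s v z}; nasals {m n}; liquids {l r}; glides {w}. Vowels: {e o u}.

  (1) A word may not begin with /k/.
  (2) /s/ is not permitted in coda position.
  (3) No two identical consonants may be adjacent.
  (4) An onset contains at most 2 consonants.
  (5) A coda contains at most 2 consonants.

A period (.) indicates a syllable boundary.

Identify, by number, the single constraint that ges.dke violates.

ges.dke: syllable 1 coda contains /s/.
This is a violation of constraint 2: "/s/ is not permitted in coda position."
The remaining constraints (1, 3, 4, 5) are satisfied.

2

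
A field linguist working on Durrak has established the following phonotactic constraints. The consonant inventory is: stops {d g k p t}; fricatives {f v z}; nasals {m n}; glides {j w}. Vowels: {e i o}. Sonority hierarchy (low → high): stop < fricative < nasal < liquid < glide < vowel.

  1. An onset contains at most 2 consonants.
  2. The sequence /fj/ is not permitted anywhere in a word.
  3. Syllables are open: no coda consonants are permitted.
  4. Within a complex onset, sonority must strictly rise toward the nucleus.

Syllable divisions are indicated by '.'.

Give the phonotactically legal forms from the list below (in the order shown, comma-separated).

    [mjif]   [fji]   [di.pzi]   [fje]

[di.pzi]

[mjif] — violates constraint 3: syllable 1 coda /f/ has 1 consonant (> 0) → phonotactically illegal
[fji] — violates constraint 2: contains banned sequence /fj/ → phonotactically illegal
[di.pzi] — σ1 onset /d/, coda /∅/ ok; σ2 onset /pz/ (1→2 rises), coda /∅/ ok → phonotactically legal
[fje] — violates constraint 2: contains banned sequence /fj/ → phonotactically illegal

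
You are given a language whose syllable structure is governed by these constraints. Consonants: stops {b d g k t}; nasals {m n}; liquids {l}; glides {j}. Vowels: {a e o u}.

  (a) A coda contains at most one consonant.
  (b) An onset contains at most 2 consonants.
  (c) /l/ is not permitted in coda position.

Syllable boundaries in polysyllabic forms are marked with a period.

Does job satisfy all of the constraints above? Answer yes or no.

job — σ1 onset /j/, coda /b/ ok → licit

yes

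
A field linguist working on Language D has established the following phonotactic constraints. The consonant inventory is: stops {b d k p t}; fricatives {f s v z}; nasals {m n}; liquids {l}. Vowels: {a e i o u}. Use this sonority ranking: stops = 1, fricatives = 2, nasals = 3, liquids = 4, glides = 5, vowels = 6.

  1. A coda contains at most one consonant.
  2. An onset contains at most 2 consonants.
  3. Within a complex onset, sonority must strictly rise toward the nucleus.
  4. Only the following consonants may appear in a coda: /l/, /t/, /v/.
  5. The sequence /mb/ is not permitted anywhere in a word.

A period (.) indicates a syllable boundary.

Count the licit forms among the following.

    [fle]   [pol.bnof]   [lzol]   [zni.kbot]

1

[fle] — σ1 onset /fl/ (2→4 rises), coda /∅/ ok → licit
[pol.bnof] — violates constraint 4: syllable 2 coda contains /f/, which is not a licensed coda consonant → illicit
[lzol] — violates constraint 3: syllable 1 onset /lz/: /l/ (liquid, 4) → /z/ (fricative, 2) does not rise → illicit
[zni.kbot] — violates constraint 3: syllable 2 onset /kb/: /k/ (stop, 1) → /b/ (stop, 1) does not rise → illicit
Licit: [fle] → 1.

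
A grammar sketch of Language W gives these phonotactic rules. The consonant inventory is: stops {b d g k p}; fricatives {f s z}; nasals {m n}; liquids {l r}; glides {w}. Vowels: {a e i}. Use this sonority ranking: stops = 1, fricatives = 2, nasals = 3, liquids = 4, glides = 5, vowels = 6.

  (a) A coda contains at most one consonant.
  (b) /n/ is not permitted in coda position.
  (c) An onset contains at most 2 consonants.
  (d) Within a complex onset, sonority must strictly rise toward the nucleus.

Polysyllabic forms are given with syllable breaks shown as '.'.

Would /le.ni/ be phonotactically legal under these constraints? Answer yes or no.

yes

/le.ni/ — σ1 onset /l/, coda /∅/ ok; σ2 onset /n/, coda /∅/ ok → phonotactically legal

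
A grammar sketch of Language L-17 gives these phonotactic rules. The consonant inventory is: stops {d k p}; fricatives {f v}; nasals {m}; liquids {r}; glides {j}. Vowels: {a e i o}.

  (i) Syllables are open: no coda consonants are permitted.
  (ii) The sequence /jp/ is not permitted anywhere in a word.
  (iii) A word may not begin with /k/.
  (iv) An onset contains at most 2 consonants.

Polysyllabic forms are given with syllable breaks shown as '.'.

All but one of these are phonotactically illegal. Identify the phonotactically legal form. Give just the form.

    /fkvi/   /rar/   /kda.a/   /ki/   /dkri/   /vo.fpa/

/fkvi/ — violates constraint (iv): syllable 1 onset /fkv/ has 3 consonants (> 2) → phonotactically illegal
/rar/ — violates constraint (i): syllable 1 coda /r/ has 1 consonant (> 0) → phonotactically illegal
/kda.a/ — violates constraint (iii): word begins with /k/ → phonotactically illegal
/ki/ — violates constraint (iii): word begins with /k/ → phonotactically illegal
/dkri/ — violates constraint (iv): syllable 1 onset /dkr/ has 3 consonants (> 2) → phonotactically illegal
/vo.fpa/ — σ1 onset /v/, coda /∅/ ok; σ2 onset /fp/ (2C), coda /∅/ ok → phonotactically legal

/vo.fpa/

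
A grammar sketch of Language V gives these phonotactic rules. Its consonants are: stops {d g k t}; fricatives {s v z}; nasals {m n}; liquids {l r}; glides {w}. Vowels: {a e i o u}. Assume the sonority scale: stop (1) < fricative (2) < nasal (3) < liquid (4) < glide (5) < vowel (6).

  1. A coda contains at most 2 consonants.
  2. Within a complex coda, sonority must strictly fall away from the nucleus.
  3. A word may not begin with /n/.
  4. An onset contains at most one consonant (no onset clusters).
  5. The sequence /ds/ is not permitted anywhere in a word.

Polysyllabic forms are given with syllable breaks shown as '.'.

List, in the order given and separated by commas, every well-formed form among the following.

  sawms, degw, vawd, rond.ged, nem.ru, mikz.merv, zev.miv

vawd, rond.ged, zev.miv

sawms — violates constraint 1: syllable 1 coda /wms/ has 3 consonants (> 2) → ill-formed
degw — violates constraint 2: syllable 1 coda /gw/: /g/ (stop, 1) → /w/ (glide, 5) does not fall → ill-formed
vawd — σ1 onset /v/, coda /wd/ (5→1 falls) ok → well-formed
rond.ged — σ1 onset /r/, coda /nd/ (3→1 falls) ok; σ2 onset /g/, coda /d/ ok → well-formed
nem.ru — violates constraint 3: word begins with /n/ → ill-formed
mikz.merv — violates constraint 2: syllable 1 coda /kz/: /k/ (stop, 1) → /z/ (fricative, 2) does not fall → ill-formed
zev.miv — σ1 onset /z/, coda /v/ ok; σ2 onset /m/, coda /v/ ok → well-formed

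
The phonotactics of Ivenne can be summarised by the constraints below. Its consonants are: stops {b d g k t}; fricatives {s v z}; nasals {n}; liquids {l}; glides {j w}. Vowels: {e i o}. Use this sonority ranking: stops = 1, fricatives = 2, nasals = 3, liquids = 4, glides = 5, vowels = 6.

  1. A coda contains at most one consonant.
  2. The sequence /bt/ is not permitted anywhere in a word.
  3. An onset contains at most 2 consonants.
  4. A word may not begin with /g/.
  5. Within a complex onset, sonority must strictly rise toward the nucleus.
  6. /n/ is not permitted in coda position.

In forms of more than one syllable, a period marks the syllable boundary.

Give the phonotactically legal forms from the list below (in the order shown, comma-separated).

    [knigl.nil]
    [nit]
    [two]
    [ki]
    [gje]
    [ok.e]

[knigl.nil] — violates constraint 1: syllable 1 coda /gl/ has 2 consonants (> 1) → phonotactically illegal
[nit] — σ1 onset /n/, coda /t/ ok → phonotactically legal
[two] — σ1 onset /tw/ (1→5 rises), coda /∅/ ok → phonotactically legal
[ki] — σ1 onset /k/, coda /∅/ ok → phonotactically legal
[gje] — violates constraint 4: word begins with /g/ → phonotactically illegal
[ok.e] — σ1 onset /∅/, coda /k/ ok; σ2 onset /∅/, coda /∅/ ok → phonotactically legal

[nit], [two], [ki], [ok.e]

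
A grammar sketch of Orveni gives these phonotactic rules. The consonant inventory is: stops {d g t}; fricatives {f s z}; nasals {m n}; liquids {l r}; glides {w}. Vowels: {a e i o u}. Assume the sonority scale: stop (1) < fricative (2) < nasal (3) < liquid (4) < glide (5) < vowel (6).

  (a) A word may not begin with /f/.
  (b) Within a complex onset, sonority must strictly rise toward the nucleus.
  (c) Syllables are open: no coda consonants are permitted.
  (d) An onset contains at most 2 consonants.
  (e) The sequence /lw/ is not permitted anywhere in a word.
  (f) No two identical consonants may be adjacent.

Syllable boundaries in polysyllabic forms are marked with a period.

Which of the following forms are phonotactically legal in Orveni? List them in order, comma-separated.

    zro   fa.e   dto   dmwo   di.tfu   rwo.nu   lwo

zro — σ1 onset /zr/ (2→4 rises), coda /∅/ ok → phonotactically legal
fa.e — violates constraint (a): word begins with /f/ → phonotactically illegal
dto — violates constraint (b): syllable 1 onset /dt/: /d/ (stop, 1) → /t/ (stop, 1) does not rise → phonotactically illegal
dmwo — violates constraint (d): syllable 1 onset /dmw/ has 3 consonants (> 2) → phonotactically illegal
di.tfu — σ1 onset /d/, coda /∅/ ok; σ2 onset /tf/ (1→2 rises), coda /∅/ ok → phonotactically legal
rwo.nu — σ1 onset /rw/ (4→5 rises), coda /∅/ ok; σ2 onset /n/, coda /∅/ ok → phonotactically legal
lwo — violates constraint (e): contains banned sequence /lw/ → phonotactically illegal

zro, di.tfu, rwo.nu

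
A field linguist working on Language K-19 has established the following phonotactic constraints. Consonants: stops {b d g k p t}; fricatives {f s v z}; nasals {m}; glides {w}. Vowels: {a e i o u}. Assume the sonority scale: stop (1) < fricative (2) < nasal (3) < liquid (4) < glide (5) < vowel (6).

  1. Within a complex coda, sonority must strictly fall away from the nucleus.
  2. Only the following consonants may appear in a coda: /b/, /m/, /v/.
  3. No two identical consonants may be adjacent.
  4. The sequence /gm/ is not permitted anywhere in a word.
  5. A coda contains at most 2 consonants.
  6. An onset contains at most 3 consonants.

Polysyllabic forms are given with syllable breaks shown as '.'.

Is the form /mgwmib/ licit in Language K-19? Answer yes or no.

/mgwmib/ — violates constraint 6: syllable 1 onset /mgwm/ has 4 consonants (> 3) → illicit

no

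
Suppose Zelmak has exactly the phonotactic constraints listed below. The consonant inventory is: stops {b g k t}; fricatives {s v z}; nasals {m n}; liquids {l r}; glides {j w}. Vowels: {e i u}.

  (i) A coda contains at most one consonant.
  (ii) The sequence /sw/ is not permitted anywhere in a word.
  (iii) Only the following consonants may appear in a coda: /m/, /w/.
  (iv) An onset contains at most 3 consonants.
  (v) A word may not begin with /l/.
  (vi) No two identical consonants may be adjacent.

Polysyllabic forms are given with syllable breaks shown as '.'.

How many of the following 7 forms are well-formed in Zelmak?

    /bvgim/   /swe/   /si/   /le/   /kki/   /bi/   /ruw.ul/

3

/bvgim/ — σ1 onset /bvg/ (3C), coda /m/ ok → well-formed
/swe/ — violates constraint (ii): contains banned sequence /sw/ → ill-formed
/si/ — σ1 onset /s/, coda /∅/ ok → well-formed
/le/ — violates constraint (v): word begins with /l/ → ill-formed
/kki/ — violates constraint (vi): adjacent identical consonants /kk/ → ill-formed
/bi/ — σ1 onset /b/, coda /∅/ ok → well-formed
/ruw.ul/ — violates constraint (iii): syllable 2 coda contains /l/, which is not a licensed coda consonant → ill-formed
Well-formed: /bvgim/, /si/, /bi/ → 3.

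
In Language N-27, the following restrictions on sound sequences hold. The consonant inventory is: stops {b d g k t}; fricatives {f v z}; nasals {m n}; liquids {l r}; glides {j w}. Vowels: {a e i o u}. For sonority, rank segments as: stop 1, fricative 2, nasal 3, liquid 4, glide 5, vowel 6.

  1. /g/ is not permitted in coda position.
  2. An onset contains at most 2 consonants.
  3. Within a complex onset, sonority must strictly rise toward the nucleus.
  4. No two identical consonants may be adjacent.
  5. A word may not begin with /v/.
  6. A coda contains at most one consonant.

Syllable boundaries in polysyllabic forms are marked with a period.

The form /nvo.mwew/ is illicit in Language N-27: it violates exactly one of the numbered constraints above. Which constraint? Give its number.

/nvo.mwew/: syllable 1 onset /nv/: /n/ (nasal, 3) → /v/ (fricative, 2) does not rise.
This is a violation of constraint 3: "Within a complex onset, sonority must strictly rise toward the nucleus."
The remaining constraints (1, 2, 4, 5, 6) are satisfied.

3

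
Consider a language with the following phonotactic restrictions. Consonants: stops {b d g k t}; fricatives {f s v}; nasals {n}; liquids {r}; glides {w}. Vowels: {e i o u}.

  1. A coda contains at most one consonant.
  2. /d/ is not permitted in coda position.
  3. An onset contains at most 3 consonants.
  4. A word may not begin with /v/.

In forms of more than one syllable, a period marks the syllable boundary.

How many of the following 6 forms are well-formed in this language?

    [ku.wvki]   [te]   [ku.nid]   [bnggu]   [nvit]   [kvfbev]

[ku.wvki] — σ1 onset /k/, coda /∅/ ok; σ2 onset /wvk/ (3C), coda /∅/ ok → well-formed
[te] — σ1 onset /t/, coda /∅/ ok → well-formed
[ku.nid] — violates constraint 2: syllable 2 coda contains /d/ → ill-formed
[bnggu] — violates constraint 3: syllable 1 onset /bngg/ has 4 consonants (> 3) → ill-formed
[nvit] — σ1 onset /nv/ (2C), coda /t/ ok → well-formed
[kvfbev] — violates constraint 3: syllable 1 onset /kvfb/ has 4 consonants (> 3) → ill-formed
Well-formed: [ku.wvki], [te], [nvit] → 3.

3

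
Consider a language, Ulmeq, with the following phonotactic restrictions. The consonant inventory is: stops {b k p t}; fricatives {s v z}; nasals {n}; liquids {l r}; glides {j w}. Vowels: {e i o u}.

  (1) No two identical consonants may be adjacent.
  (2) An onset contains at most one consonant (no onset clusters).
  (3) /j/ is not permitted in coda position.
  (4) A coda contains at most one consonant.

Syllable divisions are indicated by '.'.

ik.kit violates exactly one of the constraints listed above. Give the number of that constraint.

1

ik.kit: adjacent identical consonants /kk/.
This is a violation of constraint 1: "No two identical consonants may be adjacent."
The remaining constraints (2, 3, 4) are satisfied.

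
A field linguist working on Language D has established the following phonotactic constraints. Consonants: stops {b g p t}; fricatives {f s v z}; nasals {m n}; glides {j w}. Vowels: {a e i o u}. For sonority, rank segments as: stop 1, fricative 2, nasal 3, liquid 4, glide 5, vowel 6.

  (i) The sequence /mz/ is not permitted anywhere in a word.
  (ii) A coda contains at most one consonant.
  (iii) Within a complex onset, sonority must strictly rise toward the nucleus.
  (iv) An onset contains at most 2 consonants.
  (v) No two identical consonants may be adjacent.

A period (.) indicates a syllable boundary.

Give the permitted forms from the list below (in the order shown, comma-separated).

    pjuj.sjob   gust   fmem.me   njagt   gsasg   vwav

pjuj.sjob — σ1 onset /pj/ (1→5 rises), coda /j/ ok; σ2 onset /sj/ (2→5 rises), coda /b/ ok → permitted
gust — violates constraint (ii): syllable 1 coda /st/ has 2 consonants (> 1) → not permitted
fmem.me — violates constraint (v): adjacent identical consonants /mm/ → not permitted
njagt — violates constraint (ii): syllable 1 coda /gt/ has 2 consonants (> 1) → not permitted
gsasg — violates constraint (ii): syllable 1 coda /sg/ has 2 consonants (> 1) → not permitted
vwav — σ1 onset /vw/ (2→5 rises), coda /v/ ok → permitted

pjuj.sjob, vwav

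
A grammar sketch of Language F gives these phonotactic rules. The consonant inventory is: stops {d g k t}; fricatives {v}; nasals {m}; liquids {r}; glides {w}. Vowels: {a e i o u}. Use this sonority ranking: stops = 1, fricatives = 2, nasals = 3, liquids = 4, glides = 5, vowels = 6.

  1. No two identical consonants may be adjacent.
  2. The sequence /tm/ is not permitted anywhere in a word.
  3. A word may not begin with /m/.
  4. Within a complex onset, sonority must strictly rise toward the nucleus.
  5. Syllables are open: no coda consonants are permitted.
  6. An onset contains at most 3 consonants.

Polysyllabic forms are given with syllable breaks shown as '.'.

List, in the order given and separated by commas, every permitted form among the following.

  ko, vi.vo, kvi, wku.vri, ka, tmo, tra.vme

ko, vi.vo, kvi, ka, tra.vme

ko — σ1 onset /k/, coda /∅/ ok → permitted
vi.vo — σ1 onset /v/, coda /∅/ ok; σ2 onset /v/, coda /∅/ ok → permitted
kvi — σ1 onset /kv/ (1→2 rises), coda /∅/ ok → permitted
wku.vri — violates constraint 4: syllable 1 onset /wk/: /w/ (glide, 5) → /k/ (stop, 1) does not rise → not permitted
ka — σ1 onset /k/, coda /∅/ ok → permitted
tmo — violates constraint 2: contains banned sequence /tm/ → not permitted
tra.vme — σ1 onset /tr/ (1→4 rises), coda /∅/ ok; σ2 onset /vm/ (2→3 rises), coda /∅/ ok → permitted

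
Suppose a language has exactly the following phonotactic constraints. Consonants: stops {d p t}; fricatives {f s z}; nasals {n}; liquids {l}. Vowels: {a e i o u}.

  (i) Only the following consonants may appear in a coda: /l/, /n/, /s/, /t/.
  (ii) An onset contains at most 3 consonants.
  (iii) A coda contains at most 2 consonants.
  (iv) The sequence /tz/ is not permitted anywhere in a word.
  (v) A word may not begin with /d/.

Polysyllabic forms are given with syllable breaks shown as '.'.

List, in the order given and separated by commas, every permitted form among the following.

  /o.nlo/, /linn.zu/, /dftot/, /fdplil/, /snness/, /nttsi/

/o.nlo/, /linn.zu/, /snness/

/o.nlo/ — σ1 onset /∅/, coda /∅/ ok; σ2 onset /nl/ (2C), coda /∅/ ok → permitted
/linn.zu/ — σ1 onset /l/, coda /nn/ (2C) ok; σ2 onset /z/, coda /∅/ ok → permitted
/dftot/ — violates constraint (v): word begins with /d/ → not permitted
/fdplil/ — violates constraint (ii): syllable 1 onset /fdpl/ has 4 consonants (> 3) → not permitted
/snness/ — σ1 onset /snn/ (3C), coda /ss/ (2C) ok → permitted
/nttsi/ — violates constraint (ii): syllable 1 onset /ntts/ has 4 consonants (> 3) → not permitted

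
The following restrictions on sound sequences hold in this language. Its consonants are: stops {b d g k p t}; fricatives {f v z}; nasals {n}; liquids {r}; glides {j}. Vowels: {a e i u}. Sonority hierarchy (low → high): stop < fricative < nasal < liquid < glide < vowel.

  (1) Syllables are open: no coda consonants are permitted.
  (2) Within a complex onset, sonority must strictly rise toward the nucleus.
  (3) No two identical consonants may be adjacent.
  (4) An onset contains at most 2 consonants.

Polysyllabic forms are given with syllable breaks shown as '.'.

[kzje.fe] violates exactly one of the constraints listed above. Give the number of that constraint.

4

[kzje.fe]: syllable 1 onset /kzj/ has 3 consonants (> 2).
This is a violation of constraint 4: "An onset contains at most 2 consonants."
The remaining constraints (1, 2, 3) are satisfied.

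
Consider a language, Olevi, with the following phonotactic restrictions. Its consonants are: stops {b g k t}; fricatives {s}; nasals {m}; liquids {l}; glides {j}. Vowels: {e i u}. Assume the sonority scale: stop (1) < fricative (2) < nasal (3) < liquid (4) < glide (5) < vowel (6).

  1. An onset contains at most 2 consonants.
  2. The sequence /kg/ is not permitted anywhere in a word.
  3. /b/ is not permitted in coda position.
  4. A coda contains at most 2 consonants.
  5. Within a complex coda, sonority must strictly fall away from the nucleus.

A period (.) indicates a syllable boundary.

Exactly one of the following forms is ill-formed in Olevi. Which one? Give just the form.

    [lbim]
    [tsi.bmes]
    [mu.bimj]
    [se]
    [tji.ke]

[mu.bimj]

[lbim] — σ1 onset /lb/ (2C), coda /m/ ok → well-formed
[tsi.bmes] — σ1 onset /ts/ (2C), coda /∅/ ok; σ2 onset /bm/ (2C), coda /s/ ok → well-formed
[mu.bimj] — violates constraint 5: syllable 2 coda /mj/: /m/ (nasal, 3) → /j/ (glide, 5) does not fall → ill-formed
[se] — σ1 onset /s/, coda /∅/ ok → well-formed
[tji.ke] — σ1 onset /tj/ (2C), coda /∅/ ok; σ2 onset /k/, coda /∅/ ok → well-formed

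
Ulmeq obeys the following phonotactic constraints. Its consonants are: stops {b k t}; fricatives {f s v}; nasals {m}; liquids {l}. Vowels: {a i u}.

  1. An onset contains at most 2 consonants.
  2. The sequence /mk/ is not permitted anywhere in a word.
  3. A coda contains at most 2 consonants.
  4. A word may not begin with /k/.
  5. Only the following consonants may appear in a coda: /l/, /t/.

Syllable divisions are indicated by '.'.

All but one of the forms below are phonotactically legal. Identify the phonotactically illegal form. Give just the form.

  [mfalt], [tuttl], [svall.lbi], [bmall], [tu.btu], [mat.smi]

[mfalt] — σ1 onset /mf/ (2C), coda /lt/ (2C) ok → phonotactically legal
[tuttl] — violates constraint 3: syllable 1 coda /ttl/ has 3 consonants (> 2) → phonotactically illegal
[svall.lbi] — σ1 onset /sv/ (2C), coda /ll/ (2C) ok; σ2 onset /lb/ (2C), coda /∅/ ok → phonotactically legal
[bmall] — σ1 onset /bm/ (2C), coda /ll/ (2C) ok → phonotactically legal
[tu.btu] — σ1 onset /t/, coda /∅/ ok; σ2 onset /bt/ (2C), coda /∅/ ok → phonotactically legal
[mat.smi] — σ1 onset /m/, coda /t/ ok; σ2 onset /sm/ (2C), coda /∅/ ok → phonotactically legal

[tuttl]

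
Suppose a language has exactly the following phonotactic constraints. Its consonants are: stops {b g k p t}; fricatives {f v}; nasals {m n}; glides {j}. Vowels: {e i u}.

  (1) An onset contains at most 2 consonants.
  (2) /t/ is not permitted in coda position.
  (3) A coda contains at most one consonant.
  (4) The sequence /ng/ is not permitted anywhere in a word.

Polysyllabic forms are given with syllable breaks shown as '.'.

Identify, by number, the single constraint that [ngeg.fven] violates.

4

[ngeg.fven]: contains banned sequence /ng/.
This is a violation of constraint 4: "The sequence /ng/ is not permitted anywhere in a word."
The remaining constraints (1, 2, 3) are satisfied.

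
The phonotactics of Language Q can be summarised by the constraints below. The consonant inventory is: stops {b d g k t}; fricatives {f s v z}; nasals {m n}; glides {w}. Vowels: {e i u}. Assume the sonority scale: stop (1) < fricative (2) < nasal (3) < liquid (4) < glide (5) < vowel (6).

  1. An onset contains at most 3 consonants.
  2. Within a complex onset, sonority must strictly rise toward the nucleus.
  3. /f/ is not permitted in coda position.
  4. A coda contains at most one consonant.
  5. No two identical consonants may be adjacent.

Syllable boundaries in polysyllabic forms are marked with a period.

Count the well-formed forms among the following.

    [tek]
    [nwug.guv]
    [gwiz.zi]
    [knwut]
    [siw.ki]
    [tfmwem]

3

[tek] — σ1 onset /t/, coda /k/ ok → well-formed
[nwug.guv] — violates constraint 5: adjacent identical consonants /gg/ → ill-formed
[gwiz.zi] — violates constraint 5: adjacent identical consonants /zz/ → ill-formed
[knwut] — σ1 onset /knw/ (1→3→5 rises), coda /t/ ok → well-formed
[siw.ki] — σ1 onset /s/, coda /w/ ok; σ2 onset /k/, coda /∅/ ok → well-formed
[tfmwem] — violates constraint 1: syllable 1 onset /tfmw/ has 4 consonants (> 3) → ill-formed
Well-formed: [tek], [knwut], [siw.ki] → 3.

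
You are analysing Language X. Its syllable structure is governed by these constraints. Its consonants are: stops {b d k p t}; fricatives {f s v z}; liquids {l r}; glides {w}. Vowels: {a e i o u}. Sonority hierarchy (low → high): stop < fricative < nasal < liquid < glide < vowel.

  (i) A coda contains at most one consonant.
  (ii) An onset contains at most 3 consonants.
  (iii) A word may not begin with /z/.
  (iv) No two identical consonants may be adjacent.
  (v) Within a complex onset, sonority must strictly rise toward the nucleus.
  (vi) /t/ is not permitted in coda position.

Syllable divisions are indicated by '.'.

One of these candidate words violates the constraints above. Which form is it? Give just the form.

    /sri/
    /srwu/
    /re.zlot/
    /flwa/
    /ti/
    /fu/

/sri/ — σ1 onset /sr/ (2→4 rises), coda /∅/ ok → well-formed
/srwu/ — σ1 onset /srw/ (2→4→5 rises), coda /∅/ ok → well-formed
/re.zlot/ — violates constraint (vi): syllable 2 coda contains /t/ → ill-formed
/flwa/ — σ1 onset /flw/ (2→4→5 rises), coda /∅/ ok → well-formed
/ti/ — σ1 onset /t/, coda /∅/ ok → well-formed
/fu/ — σ1 onset /f/, coda /∅/ ok → well-formed

/re.zlot/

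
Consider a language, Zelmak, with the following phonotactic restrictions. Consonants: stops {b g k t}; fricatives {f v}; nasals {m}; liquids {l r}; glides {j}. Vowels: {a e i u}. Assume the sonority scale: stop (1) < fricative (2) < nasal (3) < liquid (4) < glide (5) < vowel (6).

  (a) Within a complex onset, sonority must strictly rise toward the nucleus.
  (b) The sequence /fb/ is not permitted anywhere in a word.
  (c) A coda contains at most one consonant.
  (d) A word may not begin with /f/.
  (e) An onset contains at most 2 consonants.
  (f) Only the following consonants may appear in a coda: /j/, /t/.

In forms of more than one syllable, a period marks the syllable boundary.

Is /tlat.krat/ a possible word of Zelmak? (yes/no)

yes

/tlat.krat/ — σ1 onset /tl/ (1→4 rises), coda /t/ ok; σ2 onset /kr/ (1→4 rises), coda /t/ ok → well-formed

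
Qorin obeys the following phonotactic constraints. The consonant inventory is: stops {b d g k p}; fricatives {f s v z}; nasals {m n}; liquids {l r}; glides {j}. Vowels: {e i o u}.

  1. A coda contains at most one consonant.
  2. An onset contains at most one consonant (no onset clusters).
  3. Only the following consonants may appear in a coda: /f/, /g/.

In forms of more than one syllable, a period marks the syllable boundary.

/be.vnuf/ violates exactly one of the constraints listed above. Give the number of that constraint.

2

/be.vnuf/: syllable 2 onset /vn/ has 2 consonants (> 1).
This is a violation of constraint 2: "An onset contains at most one consonant (no onset clusters)."
The remaining constraints (1, 3) are satisfied.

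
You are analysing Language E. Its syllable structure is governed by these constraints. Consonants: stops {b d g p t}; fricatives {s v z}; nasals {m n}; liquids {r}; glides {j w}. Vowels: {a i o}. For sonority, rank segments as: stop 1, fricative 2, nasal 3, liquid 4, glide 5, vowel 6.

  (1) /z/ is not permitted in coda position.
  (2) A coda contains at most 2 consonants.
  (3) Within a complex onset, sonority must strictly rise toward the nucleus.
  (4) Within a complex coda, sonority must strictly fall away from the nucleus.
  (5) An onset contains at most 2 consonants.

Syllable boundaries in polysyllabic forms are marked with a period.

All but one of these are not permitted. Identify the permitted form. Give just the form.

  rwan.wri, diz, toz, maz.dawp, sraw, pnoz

rwan.wri — violates constraint 3: syllable 2 onset /wr/: /w/ (glide, 5) → /r/ (liquid, 4) does not rise → not permitted
diz — violates constraint 1: syllable 1 coda contains /z/ → not permitted
toz — violates constraint 1: syllable 1 coda contains /z/ → not permitted
maz.dawp — violates constraint 1: syllable 1 coda contains /z/ → not permitted
sraw — σ1 onset /sr/ (2→4 rises), coda /w/ ok → permitted
pnoz — violates constraint 1: syllable 1 coda contains /z/ → not permitted

sraw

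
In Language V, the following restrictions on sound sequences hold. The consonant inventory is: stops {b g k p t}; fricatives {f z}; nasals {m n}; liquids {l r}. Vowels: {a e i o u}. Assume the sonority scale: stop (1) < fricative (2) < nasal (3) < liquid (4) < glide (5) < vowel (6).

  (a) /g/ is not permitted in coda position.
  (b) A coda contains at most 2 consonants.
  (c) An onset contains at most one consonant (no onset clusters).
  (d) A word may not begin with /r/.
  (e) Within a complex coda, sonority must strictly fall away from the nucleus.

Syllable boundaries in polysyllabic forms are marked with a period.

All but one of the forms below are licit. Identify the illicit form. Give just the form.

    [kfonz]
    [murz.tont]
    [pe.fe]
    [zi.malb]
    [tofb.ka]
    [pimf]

[kfonz] — violates constraint (c): syllable 1 onset /kf/ has 2 consonants (> 1) → illicit
[murz.tont] — σ1 onset /m/, coda /rz/ (4→2 falls) ok; σ2 onset /t/, coda /nt/ (3→1 falls) ok → licit
[pe.fe] — σ1 onset /p/, coda /∅/ ok; σ2 onset /f/, coda /∅/ ok → licit
[zi.malb] — σ1 onset /z/, coda /∅/ ok; σ2 onset /m/, coda /lb/ (4→1 falls) ok → licit
[tofb.ka] — σ1 onset /t/, coda /fb/ (2→1 falls) ok; σ2 onset /k/, coda /∅/ ok → licit
[pimf] — σ1 onset /p/, coda /mf/ (3→2 falls) ok → licit

[kfonz]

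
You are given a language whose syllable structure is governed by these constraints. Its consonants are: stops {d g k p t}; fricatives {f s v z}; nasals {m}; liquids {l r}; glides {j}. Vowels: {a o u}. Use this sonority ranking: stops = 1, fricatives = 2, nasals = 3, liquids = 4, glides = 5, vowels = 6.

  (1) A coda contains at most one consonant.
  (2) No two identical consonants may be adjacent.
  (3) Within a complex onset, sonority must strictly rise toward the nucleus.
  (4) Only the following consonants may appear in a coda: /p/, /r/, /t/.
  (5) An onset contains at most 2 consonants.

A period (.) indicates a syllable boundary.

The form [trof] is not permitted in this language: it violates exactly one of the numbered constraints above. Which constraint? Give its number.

4

[trof]: syllable 1 coda contains /f/, which is not a licensed coda consonant.
This is a violation of constraint 4: "Only the following consonants may appear in a coda: /p/, /r/, /t/."
The remaining constraints (1, 2, 3, 5) are satisfied.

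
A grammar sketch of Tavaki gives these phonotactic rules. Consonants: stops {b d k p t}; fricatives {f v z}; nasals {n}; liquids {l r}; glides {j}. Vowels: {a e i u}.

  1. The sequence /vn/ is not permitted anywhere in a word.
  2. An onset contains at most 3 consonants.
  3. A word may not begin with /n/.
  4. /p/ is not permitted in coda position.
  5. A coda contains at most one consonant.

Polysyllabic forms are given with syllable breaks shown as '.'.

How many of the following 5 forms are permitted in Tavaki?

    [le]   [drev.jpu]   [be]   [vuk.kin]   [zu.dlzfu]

4

[le] — σ1 onset /l/, coda /∅/ ok → permitted
[drev.jpu] — σ1 onset /dr/ (2C), coda /v/ ok; σ2 onset /jp/ (2C), coda /∅/ ok → permitted
[be] — σ1 onset /b/, coda /∅/ ok → permitted
[vuk.kin] — σ1 onset /v/, coda /k/ ok; σ2 onset /k/, coda /n/ ok → permitted
[zu.dlzfu] — violates constraint 2: syllable 2 onset /dlzf/ has 4 consonants (> 3) → not permitted
Permitted: [le], [drev.jpu], [be], [vuk.kin] → 4.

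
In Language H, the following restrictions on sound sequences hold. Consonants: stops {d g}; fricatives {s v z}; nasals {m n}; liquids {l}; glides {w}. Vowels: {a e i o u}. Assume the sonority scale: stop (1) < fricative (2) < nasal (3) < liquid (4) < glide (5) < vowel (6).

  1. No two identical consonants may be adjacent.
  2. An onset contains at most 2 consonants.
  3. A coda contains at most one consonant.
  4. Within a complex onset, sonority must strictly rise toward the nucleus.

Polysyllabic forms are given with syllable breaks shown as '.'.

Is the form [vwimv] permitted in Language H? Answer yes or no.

no

[vwimv] — violates constraint 3: syllable 1 coda /mv/ has 2 consonants (> 1) → not permitted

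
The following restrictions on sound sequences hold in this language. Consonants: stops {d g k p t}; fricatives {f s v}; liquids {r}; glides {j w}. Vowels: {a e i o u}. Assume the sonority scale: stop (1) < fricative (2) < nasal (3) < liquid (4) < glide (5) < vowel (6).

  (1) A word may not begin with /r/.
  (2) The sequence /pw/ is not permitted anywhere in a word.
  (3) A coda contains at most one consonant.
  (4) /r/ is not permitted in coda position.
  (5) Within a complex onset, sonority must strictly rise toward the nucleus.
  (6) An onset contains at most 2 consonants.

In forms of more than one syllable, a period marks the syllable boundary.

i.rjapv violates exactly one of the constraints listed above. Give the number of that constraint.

i.rjapv: syllable 2 coda /pv/ has 2 consonants (> 1).
This is a violation of constraint 3: "A coda contains at most one consonant."
The remaining constraints (1, 2, 4, 5, 6) are satisfied.

3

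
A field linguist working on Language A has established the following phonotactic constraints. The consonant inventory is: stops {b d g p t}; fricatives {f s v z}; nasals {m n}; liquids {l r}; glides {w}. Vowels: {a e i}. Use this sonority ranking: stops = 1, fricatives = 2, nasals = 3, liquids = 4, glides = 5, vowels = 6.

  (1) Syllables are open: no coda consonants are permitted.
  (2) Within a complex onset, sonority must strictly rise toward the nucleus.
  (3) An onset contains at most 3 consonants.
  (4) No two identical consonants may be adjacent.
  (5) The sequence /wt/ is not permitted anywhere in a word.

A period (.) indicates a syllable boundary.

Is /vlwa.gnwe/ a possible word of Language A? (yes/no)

/vlwa.gnwe/ — σ1 onset /vlw/ (2→4→5 rises), coda /∅/ ok; σ2 onset /gnw/ (1→3→5 rises), coda /∅/ ok → well-formed

yes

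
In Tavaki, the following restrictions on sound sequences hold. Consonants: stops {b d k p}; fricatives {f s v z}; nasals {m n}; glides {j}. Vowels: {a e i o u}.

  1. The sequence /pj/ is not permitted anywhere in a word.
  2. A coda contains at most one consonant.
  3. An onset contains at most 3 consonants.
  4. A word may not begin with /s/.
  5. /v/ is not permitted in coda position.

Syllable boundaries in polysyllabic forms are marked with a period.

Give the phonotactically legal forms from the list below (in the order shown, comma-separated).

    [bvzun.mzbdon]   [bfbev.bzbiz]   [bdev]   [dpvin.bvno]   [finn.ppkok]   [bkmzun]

[bvzun.mzbdon] — violates constraint 3: syllable 2 onset /mzbd/ has 4 consonants (> 3) → phonotactically illegal
[bfbev.bzbiz] — violates constraint 5: syllable 1 coda contains /v/ → phonotactically illegal
[bdev] — violates constraint 5: syllable 1 coda contains /v/ → phonotactically illegal
[dpvin.bvno] — σ1 onset /dpv/ (3C), coda /n/ ok; σ2 onset /bvn/ (3C), coda /∅/ ok → phonotactically legal
[finn.ppkok] — violates constraint 2: syllable 1 coda /nn/ has 2 consonants (> 1) → phonotactically illegal
[bkmzun] — violates constraint 3: syllable 1 onset /bkmz/ has 4 consonants (> 3) → phonotactically illegal

[dpvin.bvno]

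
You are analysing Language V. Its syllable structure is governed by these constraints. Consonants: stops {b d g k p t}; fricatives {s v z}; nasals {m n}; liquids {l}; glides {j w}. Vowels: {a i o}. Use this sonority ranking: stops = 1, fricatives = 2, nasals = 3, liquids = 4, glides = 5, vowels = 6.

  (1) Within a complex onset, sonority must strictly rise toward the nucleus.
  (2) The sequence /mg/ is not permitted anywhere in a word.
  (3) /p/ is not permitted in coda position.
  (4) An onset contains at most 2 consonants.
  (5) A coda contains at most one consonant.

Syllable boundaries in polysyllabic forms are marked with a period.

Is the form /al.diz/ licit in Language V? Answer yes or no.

/al.diz/ — σ1 onset /∅/, coda /l/ ok; σ2 onset /d/, coda /z/ ok → licit

yes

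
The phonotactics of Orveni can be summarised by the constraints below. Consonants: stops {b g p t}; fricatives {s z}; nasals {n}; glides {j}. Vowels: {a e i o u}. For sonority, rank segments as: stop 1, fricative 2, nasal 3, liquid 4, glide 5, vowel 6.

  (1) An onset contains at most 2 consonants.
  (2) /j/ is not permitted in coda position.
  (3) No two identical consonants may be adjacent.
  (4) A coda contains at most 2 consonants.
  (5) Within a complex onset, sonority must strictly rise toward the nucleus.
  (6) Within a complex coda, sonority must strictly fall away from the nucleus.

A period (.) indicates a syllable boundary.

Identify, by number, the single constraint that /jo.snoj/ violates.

2

/jo.snoj/: syllable 2 coda contains /j/.
This is a violation of constraint 2: "/j/ is not permitted in coda position."
The remaining constraints (1, 3, 4, 5, 6) are satisfied.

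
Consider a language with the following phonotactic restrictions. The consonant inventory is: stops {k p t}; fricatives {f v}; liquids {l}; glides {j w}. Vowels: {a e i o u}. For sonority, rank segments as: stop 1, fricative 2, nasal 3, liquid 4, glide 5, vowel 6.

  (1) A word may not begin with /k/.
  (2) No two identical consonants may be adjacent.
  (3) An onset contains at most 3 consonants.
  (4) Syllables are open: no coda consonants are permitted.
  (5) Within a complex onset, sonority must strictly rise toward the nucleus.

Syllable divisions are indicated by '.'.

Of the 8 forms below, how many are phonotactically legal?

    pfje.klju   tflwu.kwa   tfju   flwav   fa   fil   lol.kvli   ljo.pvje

pfje.klju — σ1 onset /pfj/ (1→2→5 rises), coda /∅/ ok; σ2 onset /klj/ (1→4→5 rises), coda /∅/ ok → phonotactically legal
tflwu.kwa — violates constraint 3: syllable 1 onset /tflw/ has 4 consonants (> 3) → phonotactically illegal
tfju — σ1 onset /tfj/ (1→2→5 rises), coda /∅/ ok → phonotactically legal
flwav — violates constraint 4: syllable 1 coda /v/ has 1 consonant (> 0) → phonotactically illegal
fa — σ1 onset /f/, coda /∅/ ok → phonotactically legal
fil — violates constraint 4: syllable 1 coda /l/ has 1 consonant (> 0) → phonotactically illegal
lol.kvli — violates constraint 4: syllable 1 coda /l/ has 1 consonant (> 0) → phonotactically illegal
ljo.pvje — σ1 onset /lj/ (4→5 rises), coda /∅/ ok; σ2 onset /pvj/ (1→2→5 rises), coda /∅/ ok → phonotactically legal
Phonotactically legal: pfje.klju, tfju, fa, ljo.pvje → 4.

4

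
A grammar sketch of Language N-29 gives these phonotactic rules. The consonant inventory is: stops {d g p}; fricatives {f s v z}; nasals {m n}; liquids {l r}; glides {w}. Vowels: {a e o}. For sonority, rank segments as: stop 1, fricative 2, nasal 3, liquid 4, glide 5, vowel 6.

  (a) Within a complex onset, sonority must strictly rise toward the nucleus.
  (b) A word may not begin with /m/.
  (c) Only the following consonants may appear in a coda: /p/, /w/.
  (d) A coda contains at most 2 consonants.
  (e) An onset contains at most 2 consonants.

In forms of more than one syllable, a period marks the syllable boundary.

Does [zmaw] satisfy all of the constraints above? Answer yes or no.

[zmaw] — σ1 onset /zm/ (2→3 rises), coda /w/ ok → phonotactically legal

yes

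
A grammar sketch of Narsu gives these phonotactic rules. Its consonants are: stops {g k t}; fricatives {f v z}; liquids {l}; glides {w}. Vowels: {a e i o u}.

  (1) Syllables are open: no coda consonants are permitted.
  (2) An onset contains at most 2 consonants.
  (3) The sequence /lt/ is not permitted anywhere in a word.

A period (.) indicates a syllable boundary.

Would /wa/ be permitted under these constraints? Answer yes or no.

/wa/ — σ1 onset /w/, coda /∅/ ok → permitted

yes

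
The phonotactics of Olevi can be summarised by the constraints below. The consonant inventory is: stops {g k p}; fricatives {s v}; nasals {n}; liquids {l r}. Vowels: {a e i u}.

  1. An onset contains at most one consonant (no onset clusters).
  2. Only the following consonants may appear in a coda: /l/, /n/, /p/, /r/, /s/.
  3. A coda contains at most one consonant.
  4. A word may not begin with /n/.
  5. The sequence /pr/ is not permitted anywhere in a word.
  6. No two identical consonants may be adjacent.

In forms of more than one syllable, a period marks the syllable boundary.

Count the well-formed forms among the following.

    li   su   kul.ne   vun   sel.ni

li — σ1 onset /l/, coda /∅/ ok → well-formed
su — σ1 onset /s/, coda /∅/ ok → well-formed
kul.ne — σ1 onset /k/, coda /l/ ok; σ2 onset /n/, coda /∅/ ok → well-formed
vun — σ1 onset /v/, coda /n/ ok → well-formed
sel.ni — σ1 onset /s/, coda /l/ ok; σ2 onset /n/, coda /∅/ ok → well-formed
Well-formed: li, su, kul.ne, vun, sel.ni → 5.

5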